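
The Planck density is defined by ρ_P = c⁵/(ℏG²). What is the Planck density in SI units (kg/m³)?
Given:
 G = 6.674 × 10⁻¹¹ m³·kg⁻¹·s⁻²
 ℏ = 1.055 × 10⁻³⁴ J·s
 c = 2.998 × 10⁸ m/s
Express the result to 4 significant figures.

ρ_P = c⁵/(ℏG²)
  = 2.422 × 10⁴² / 4.699 × 10⁻⁵⁵
  = 5.154 × 10⁹⁶ kg/m³

5.154 × 10⁹⁶ kg/m³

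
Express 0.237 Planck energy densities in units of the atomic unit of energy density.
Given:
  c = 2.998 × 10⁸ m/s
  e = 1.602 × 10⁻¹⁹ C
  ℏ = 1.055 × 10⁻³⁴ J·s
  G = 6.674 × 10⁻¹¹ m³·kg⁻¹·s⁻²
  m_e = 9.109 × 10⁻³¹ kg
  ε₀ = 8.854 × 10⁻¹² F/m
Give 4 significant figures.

Planck energy density: u_P = c⁷/(ℏG²) = 4.632 × 10¹¹³ J/m³
atomic unit of energy density: u_au = E_h/a₀³ = m_e⁴e¹⁰/((4πε₀)⁵ℏ⁸) = 2.929 × 10¹³ J/m³
0.237 × 4.632 × 10¹¹³ / 2.929 × 10¹³ = 3.748 × 10⁹⁹

3.748 × 10⁹⁹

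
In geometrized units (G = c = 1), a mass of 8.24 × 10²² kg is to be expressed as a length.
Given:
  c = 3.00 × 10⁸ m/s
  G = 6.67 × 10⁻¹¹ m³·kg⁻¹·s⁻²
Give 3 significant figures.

In G = c = 1 units mass has dimensions of length; the conversion factor is G/c².
8.24 × 10²² kg × (G/c²) = 6.11 × 10⁻⁵ m

6.11 × 10⁻⁵ m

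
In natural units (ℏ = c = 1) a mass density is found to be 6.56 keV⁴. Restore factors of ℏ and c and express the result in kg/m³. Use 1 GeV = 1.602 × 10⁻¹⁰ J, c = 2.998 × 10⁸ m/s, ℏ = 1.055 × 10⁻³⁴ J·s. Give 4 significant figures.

1.519 × 10⁻³ kg/m³

Mass density is [E]/(c²[L]³) = [E]⁴/(ℏ³c⁵).
1 GeV⁴ → 1/(ℏ³c⁵) × (1 GeV in J)⁴ = 2.316 × 10²⁰ kg/m³.
Convert the energy scale: 6.56 keV⁴ = 6.56 × 10⁻²⁴ GeV⁴.
Result: 6.56 × 10⁻²⁴ × 2.316 × 10²⁰ = 1.519 × 10⁻³ kg/m³.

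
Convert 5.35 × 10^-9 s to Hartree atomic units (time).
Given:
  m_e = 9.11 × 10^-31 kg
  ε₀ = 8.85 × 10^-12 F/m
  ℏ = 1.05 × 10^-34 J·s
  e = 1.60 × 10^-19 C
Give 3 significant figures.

2.23 × 10^8

atomic unit of time: τ_au = (4πε₀)²ℏ³/(m_e e⁴) = 2.40 × 10^-17 s.
5.35 × 10^-9 / 2.40 × 10^-17 = 2.23 × 10^8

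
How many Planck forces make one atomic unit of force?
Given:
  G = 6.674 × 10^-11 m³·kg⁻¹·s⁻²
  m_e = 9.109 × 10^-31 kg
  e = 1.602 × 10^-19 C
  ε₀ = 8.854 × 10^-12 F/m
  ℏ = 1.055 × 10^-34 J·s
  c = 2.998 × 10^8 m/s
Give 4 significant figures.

atomic unit of force: F_au = E_h/a₀ = m_e²e⁶/((4πε₀)³ℏ⁴) = 8.220 × 10^-8 N
Planck force: F_P = c⁴/G = 1.210 × 10^44 N
ratio = 8.220 × 10^-8 / 1.210 × 10^44 = 6.791 × 10^-52

6.791 × 10^-52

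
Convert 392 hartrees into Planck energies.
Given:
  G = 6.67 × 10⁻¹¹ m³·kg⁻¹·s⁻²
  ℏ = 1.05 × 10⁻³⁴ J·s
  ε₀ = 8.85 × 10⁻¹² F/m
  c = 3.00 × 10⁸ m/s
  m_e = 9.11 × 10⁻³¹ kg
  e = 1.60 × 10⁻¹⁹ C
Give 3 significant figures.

8.78 × 10⁻²⁵

hartree: E_h = m_e e⁴/(4πε₀ℏ)² = 4.38 × 10⁻¹⁸ J
Planck energy: E_P = √(ℏc⁵/G) = 1.96 × 10⁹ J
392 × 4.38 × 10⁻¹⁸ / 1.96 × 10⁹ = 8.78 × 10⁻²⁵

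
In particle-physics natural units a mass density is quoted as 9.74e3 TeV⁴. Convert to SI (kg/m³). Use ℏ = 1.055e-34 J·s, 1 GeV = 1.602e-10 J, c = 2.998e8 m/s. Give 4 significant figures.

2.256e36 kg/m³

Mass density is [E]/(c²[L]³) = [E]⁴/(ℏ³c⁵).
1 GeV⁴ → 1/(ℏ³c⁵) × (1 GeV in J)⁴ = 2.316e20 kg/m³.
Convert the energy scale: 9.74e3 TeV⁴ = 9.74e15 GeV⁴.
Result: 9.74e15 × 2.316e20 = 2.256e36 kg/m³.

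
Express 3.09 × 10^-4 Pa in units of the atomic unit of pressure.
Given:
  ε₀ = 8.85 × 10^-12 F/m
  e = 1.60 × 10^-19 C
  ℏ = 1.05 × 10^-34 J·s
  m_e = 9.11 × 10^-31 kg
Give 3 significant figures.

atomic unit of pressure: P_au = E_h/a₀³ = m_e⁴e¹⁰/((4πε₀)⁵ℏ⁸) = 3.01 × 10^13 Pa.
3.09 × 10^-4 / 3.01 × 10^13 = 1.03 × 10^-17

1.03 × 10^-17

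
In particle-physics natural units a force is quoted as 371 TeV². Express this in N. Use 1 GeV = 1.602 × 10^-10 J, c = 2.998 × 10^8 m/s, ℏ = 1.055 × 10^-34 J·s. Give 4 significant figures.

3.010 × 10^14 N

Force is [E]/[L] = [E]²/(ℏc); restore (ℏc)⁻¹.
1 GeV² → 1/(ℏc) × (1 GeV in J)² = 8.114 × 10^5 N.
Convert the energy scale: 371 TeV² = 3.71 × 10^8 GeV².
Result: 3.71 × 10^8 × 8.114 × 10^5 = 3.010 × 10^14 N.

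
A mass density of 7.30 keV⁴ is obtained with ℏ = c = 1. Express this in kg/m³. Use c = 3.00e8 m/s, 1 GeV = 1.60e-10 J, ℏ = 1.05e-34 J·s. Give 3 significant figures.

Mass density is [E]/(c²[L]³) = [E]⁴/(ℏ³c⁵).
1 GeV⁴ → 1/(ℏ³c⁵) × (1 GeV in J)⁴ = 2.33e20 kg/m³.
Convert the energy scale: 7.30 keV⁴ = 7.30e-24 GeV⁴.
Result: 7.30e-24 × 2.33e20 = 1.70e-3 kg/m³.

1.70e-3 kg/m³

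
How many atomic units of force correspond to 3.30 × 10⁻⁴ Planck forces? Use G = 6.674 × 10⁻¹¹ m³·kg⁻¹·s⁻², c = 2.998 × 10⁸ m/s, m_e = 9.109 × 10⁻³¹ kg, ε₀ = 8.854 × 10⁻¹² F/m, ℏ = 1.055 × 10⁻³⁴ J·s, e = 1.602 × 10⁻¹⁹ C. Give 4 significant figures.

4.860 × 10⁴⁷

Planck force: F_P = c⁴/G = 1.210 × 10⁴⁴ N
atomic unit of force: F_au = E_h/a₀ = m_e²e⁶/((4πε₀)³ℏ⁴) = 8.220 × 10⁻⁸ N
3.30 × 10⁻⁴ × 1.210 × 10⁴⁴ / 8.220 × 10⁻⁸ = 4.860 × 10⁴⁷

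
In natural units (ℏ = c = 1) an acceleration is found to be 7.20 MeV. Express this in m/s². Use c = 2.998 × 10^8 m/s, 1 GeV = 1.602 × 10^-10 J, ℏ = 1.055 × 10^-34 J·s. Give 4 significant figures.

3.278 × 10^30 m/s²

Acceleration is [L]/[T]² = c·[E]/ℏ.
1 GeV → c/ℏ × (1 GeV in J) = 4.552 × 10^32 m/s².
Convert the energy scale: 7.20 MeV = 7.20 × 10^-3 GeV.
Result: 7.20 × 10^-3 × 4.552 × 10^32 = 3.278 × 10^30 m/s².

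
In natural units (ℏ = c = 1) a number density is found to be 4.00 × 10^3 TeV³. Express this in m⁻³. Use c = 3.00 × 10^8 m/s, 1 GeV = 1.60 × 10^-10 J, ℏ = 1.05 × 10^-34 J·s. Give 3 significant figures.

Number density is [L]⁻³ = [E]³/(ℏc)³.
1 GeV³ → 1/(ℏc)³ × (1 GeV in J)³ = 1.31 × 10^47 m⁻³.
Convert the energy scale: 4.00 × 10^3 TeV³ = 4.00 × 10^12 GeV³.
Result: 4.00 × 10^12 × 1.31 × 10^47 = 5.24 × 10^59 m⁻³.

5.24 × 10^59 m⁻³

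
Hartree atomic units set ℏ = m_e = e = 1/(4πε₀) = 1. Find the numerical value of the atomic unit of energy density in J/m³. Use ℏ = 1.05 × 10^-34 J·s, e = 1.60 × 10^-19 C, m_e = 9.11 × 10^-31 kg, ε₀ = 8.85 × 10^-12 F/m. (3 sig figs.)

The unique combination of the constants set to 1 with dimensions of energy density is u_au = E_h/a₀³ = m_e⁴e¹⁰/((4πε₀)⁵ℏ⁸).
E_h = 4.38 × 10^-18 J
a₀ = 5.26 × 10^-11 m
E_h/a₀³ = 3.01 × 10^13 J/m³

3.01 × 10^13 J/m³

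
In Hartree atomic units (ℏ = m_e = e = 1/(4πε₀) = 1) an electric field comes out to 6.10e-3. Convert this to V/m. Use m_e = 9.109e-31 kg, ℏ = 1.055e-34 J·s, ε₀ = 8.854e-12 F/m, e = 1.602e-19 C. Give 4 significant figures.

One atomic unit of electric field: E_au = E_h/(e a₀) = m_e²e⁵/((4πε₀)³ℏ⁴) = 5.131e11 V/m.
6.10e-3 × 5.131e11 V/m = 3.130e9 V/m

3.130e9 V/m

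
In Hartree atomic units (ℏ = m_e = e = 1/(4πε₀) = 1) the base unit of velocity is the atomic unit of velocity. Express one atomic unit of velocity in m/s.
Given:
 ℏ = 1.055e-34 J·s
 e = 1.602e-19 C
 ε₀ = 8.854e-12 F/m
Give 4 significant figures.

2.186e6 m/s

v_au = e²/(4πε₀ℏ)
  = 2.566e-38 / 1.174e-44
  = 2.186e6 m/s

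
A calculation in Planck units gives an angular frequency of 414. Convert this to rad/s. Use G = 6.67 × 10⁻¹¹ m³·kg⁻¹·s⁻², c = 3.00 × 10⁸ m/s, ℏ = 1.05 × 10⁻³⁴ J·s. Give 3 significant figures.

One Planck angular frequency: ω_P = √(c⁵/(ℏG)) = 1.86 × 10⁴³ rad/s.
414 × 1.86 × 10⁴³ rad/s = 7.71 × 10⁴⁵ rad/s

7.71 × 10⁴⁵ rad/s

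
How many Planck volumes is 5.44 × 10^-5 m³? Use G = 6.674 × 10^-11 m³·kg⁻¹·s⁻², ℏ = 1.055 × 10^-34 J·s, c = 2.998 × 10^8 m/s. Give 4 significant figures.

Planck volume: V_P = (ℏG/c³)^(3/2) = 4.224 × 10^-105 m³.
5.44 × 10^-5 / 4.224 × 10^-105 = 1.288 × 10^100

1.288 × 10^100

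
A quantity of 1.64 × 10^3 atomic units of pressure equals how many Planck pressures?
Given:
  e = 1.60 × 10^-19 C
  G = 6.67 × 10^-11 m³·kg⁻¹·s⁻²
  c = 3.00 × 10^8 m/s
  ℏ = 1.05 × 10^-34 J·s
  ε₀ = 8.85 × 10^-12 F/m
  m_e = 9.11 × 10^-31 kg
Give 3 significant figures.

atomic unit of pressure: P_au = E_h/a₀³ = m_e⁴e¹⁰/((4πε₀)⁵ℏ⁸) = 3.01 × 10^13 Pa
Planck pressure: p_P = c⁷/(ℏG²) = 4.68 × 10^113 Pa
1.64 × 10^3 × 3.01 × 10^13 / 4.68 × 10^113 = 1.06 × 10^-97

1.06 × 10^-97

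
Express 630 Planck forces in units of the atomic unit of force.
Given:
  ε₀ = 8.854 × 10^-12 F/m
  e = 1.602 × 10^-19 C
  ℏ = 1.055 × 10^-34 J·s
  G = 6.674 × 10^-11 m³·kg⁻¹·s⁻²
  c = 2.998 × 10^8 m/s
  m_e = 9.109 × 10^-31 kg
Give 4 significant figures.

Planck force: F_P = c⁴/G = 1.210 × 10^44 N
atomic unit of force: F_au = E_h/a₀ = m_e²e⁶/((4πε₀)³ℏ⁴) = 8.220 × 10^-8 N
630 × 1.210 × 10^44 / 8.220 × 10^-8 = 9.277 × 10^53

9.277 × 10^53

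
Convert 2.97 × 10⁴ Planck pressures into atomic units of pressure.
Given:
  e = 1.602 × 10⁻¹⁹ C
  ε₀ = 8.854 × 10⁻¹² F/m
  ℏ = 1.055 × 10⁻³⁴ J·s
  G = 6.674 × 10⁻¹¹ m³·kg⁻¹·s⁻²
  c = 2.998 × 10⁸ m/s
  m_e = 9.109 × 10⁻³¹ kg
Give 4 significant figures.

4.697 × 10¹⁰⁴

Planck pressure: p_P = c⁷/(ℏG²) = 4.632 × 10¹¹³ Pa
atomic unit of pressure: P_au = E_h/a₀³ = m_e⁴e¹⁰/((4πε₀)⁵ℏ⁸) = 2.929 × 10¹³ Pa
2.97 × 10⁴ × 4.632 × 10¹¹³ / 2.929 × 10¹³ = 4.697 × 10¹⁰⁴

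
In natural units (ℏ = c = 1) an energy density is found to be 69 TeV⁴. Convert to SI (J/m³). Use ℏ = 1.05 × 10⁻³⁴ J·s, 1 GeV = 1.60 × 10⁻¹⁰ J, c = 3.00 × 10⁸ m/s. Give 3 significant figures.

1.45 × 10⁵¹ J/m³

[E]/[L]³ = [E]⁴/(ℏc)³; restore (ℏc)⁻³.
1 GeV⁴ → 1/(ℏc)³ × (1 GeV in J)⁴ = 2.10 × 10³⁷ J/m³.
Convert the energy scale: 69 TeV⁴ = 6.90 × 10¹³ GeV⁴.
Result: 6.90 × 10¹³ × 2.10 × 10³⁷ = 1.45 × 10⁵¹ J/m³.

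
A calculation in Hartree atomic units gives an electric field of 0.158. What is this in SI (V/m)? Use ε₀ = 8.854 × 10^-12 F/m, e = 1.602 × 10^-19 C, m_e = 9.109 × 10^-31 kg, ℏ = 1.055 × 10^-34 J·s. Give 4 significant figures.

One atomic unit of electric field: E_au = E_h/(e a₀) = m_e²e⁵/((4πε₀)³ℏ⁴) = 5.131 × 10^11 V/m.
0.158 × 5.131 × 10^11 V/m = 8.107 × 10^10 V/m

8.107 × 10^10 V/m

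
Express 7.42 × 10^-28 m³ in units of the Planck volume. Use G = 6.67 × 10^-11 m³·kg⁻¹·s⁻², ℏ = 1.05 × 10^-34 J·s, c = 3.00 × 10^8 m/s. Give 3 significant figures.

1.78 × 10^77

Planck volume: V_P = (ℏG/c³)^(3/2) = 4.18 × 10^-105 m³.
7.42 × 10^-28 / 4.18 × 10^-105 = 1.78 × 10^77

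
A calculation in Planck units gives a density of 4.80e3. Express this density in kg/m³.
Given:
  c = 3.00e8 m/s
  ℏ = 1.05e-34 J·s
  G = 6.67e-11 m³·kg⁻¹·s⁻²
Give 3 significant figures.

2.50e100 kg/m³

One Planck density: ρ_P = c⁵/(ℏG²) = 5.20e96 kg/m³.
4.80e3 × 5.20e96 kg/m³ = 2.50e100 kg/m³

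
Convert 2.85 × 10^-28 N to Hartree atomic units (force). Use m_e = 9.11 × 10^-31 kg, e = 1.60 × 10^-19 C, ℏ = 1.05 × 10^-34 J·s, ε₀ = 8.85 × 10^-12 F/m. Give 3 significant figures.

atomic unit of force: F_au = E_h/a₀ = m_e²e⁶/((4πε₀)³ℏ⁴) = 8.33 × 10^-8 N.
2.85 × 10^-28 / 8.33 × 10^-8 = 3.42 × 10^-21

3.42 × 10^-21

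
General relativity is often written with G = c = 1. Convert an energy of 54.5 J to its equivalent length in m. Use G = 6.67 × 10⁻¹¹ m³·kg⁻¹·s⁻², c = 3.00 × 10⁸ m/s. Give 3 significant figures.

Energy → length via G/c⁴.
54.5 J × (G/c⁴) = 4.49 × 10⁻⁴³ m

4.49 × 10⁻⁴³ m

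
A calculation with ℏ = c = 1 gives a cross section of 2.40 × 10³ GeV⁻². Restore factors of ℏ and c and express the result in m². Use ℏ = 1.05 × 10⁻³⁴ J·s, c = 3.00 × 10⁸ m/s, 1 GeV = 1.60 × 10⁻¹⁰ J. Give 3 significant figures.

9.30 × 10⁻²⁹ m²

Area is [L]² = [E]⁻²·(ℏc)²; restore (ℏc)².
1 GeV⁻² → (ℏc)² × (1 GeV in J)⁻² = 3.88 × 10⁻³² m².
Result: 2.40 × 10³ × 3.88 × 10⁻³² = 9.30 × 10⁻²⁹ m².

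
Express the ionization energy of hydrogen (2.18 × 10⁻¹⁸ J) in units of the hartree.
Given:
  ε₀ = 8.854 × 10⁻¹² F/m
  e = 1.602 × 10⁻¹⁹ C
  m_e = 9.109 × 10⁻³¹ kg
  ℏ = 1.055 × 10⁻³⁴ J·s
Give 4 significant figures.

0.5007

hartree: E_h = m_e e⁴/(4πε₀ℏ)² = 4.354 × 10⁻¹⁸ J.
2.18 × 10⁻¹⁸ / 4.354 × 10⁻¹⁸ = 0.5007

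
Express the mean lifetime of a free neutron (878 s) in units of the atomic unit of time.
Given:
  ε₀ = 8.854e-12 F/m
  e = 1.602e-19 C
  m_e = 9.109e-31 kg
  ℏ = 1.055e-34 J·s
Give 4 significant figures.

3.624e19

atomic unit of time: τ_au = (4πε₀)²ℏ³/(m_e e⁴) = 2.423e-17 s.
878 / 2.423e-17 = 3.624e19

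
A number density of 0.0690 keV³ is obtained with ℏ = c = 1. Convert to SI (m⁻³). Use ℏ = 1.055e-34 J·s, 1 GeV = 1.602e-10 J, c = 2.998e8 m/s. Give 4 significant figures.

8.966e27 m⁻³

Number density is [L]⁻³ = [E]³/(ℏc)³.
1 GeV³ → 1/(ℏc)³ × (1 GeV in J)³ = 1.299e47 m⁻³.
Convert the energy scale: 0.0690 keV³ = 6.90e-20 GeV³.
Result: 6.90e-20 × 1.299e47 = 8.966e27 m⁻³.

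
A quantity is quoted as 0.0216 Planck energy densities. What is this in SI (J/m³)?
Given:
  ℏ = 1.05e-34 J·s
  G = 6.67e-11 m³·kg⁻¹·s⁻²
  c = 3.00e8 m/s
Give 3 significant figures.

One Planck energy density: u_P = c⁷/(ℏG²) = 4.68e113 J/m³.
0.0216 × 4.68e113 J/m³ = 1.01e112 J/m³

1.01e112 J/m³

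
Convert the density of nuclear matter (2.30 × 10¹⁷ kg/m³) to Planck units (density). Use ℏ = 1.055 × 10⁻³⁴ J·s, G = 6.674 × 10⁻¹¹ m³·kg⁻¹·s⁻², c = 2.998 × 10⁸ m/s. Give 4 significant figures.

4.463 × 10⁻⁸⁰

Planck density: ρ_P = c⁵/(ℏG²) = 5.154 × 10⁹⁶ kg/m³.
2.30 × 10¹⁷ / 5.154 × 10⁹⁶ = 4.463 × 10⁻⁸⁰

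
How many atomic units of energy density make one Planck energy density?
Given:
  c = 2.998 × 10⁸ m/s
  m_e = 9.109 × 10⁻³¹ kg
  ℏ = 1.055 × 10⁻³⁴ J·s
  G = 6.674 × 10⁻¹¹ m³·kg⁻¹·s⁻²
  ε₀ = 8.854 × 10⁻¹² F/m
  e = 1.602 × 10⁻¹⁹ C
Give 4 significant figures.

1.581 × 10¹⁰⁰

Planck energy density: u_P = c⁷/(ℏG²) = 4.632 × 10¹¹³ J/m³
atomic unit of energy density: u_au = E_h/a₀³ = m_e⁴e¹⁰/((4πε₀)⁵ℏ⁸) = 2.929 × 10¹³ J/m³
ratio = 4.632 × 10¹¹³ / 2.929 × 10¹³ = 1.581 × 10¹⁰⁰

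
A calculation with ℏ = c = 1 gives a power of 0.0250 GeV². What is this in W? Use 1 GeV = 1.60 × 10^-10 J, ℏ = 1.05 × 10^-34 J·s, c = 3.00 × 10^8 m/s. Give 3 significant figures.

Power is [E]/[T] = [E]²/ℏ.
1 GeV² → 1/ℏ × (1 GeV in J)² = 2.44 × 10^14 W.
Result: 0.0250 × 2.44 × 10^14 = 6.10 × 10^12 W.

6.10 × 10^12 W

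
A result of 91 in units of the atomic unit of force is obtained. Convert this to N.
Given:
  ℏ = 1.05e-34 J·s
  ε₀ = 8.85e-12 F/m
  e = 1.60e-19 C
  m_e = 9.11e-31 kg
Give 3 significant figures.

One atomic unit of force: F_au = E_h/a₀ = m_e²e⁶/((4πε₀)³ℏ⁴) = 8.33e-8 N.
91 × 8.33e-8 N = 7.58e-6 N

7.58e-6 N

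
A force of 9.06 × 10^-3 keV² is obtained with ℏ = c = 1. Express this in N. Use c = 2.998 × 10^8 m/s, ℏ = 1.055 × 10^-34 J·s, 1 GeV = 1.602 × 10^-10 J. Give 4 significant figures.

Force is [E]/[L] = [E]²/(ℏc); restore (ℏc)⁻¹.
1 GeV² → 1/(ℏc) × (1 GeV in J)² = 8.114 × 10^5 N.
Convert the energy scale: 9.06 × 10^-3 keV² = 9.06 × 10^-15 GeV².
Result: 9.06 × 10^-15 × 8.114 × 10^5 = 7.351 × 10^-9 N.

7.351 × 10^-9 N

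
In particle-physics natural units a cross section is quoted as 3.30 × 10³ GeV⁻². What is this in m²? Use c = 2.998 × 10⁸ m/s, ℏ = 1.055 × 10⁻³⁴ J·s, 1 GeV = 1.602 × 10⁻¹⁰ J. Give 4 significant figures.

1.286 × 10⁻²⁸ m²

Area is [L]² = [E]⁻²·(ℏc)²; restore (ℏc)².
1 GeV⁻² → (ℏc)² × (1 GeV in J)⁻² = 3.898 × 10⁻³² m².
Result: 3.30 × 10³ × 3.898 × 10⁻³² = 1.286 × 10⁻²⁸ m².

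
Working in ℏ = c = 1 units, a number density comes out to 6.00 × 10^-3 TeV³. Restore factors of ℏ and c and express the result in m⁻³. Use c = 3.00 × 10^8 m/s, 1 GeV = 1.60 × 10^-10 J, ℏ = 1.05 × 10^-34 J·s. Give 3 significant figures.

7.86 × 10^53 m⁻³

Number density is [L]⁻³ = [E]³/(ℏc)³.
1 GeV³ → 1/(ℏc)³ × (1 GeV in J)³ = 1.31 × 10^47 m⁻³.
Convert the energy scale: 6.00 × 10^-3 TeV³ = 6.00 × 10^6 GeV³.
Result: 6.00 × 10^6 × 1.31 × 10^47 = 7.86 × 10^53 m⁻³.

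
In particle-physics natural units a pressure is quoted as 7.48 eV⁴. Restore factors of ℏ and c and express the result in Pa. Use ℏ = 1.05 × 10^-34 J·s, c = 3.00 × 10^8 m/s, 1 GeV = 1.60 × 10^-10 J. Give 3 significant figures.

Pressure is [E]/[L]³ = [E]⁴/(ℏc)³.
1 GeV⁴ → 1/(ℏc)³ × (1 GeV in J)⁴ = 2.10 × 10^37 Pa.
Convert the energy scale: 7.48 eV⁴ = 7.48 × 10^-36 GeV⁴.
Result: 7.48 × 10^-36 × 2.10 × 10^37 = 157 Pa.

157 Pa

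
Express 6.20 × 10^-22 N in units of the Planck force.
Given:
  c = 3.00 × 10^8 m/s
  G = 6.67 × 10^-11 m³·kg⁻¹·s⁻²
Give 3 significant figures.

5.11 × 10^-66

Planck force: F_P = c⁴/G = 1.21 × 10^44 N.
6.20 × 10^-22 / 1.21 × 10^44 = 5.11 × 10^-66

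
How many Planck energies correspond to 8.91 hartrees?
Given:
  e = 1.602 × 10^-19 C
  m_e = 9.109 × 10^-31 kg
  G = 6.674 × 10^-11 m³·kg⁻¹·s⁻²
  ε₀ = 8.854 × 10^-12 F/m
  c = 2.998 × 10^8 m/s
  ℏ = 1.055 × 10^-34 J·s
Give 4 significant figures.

hartree: E_h = m_e e⁴/(4πε₀ℏ)² = 4.354 × 10^-18 J
Planck energy: E_P = √(ℏc⁵/G) = 1.957 × 10^9 J
8.91 × 4.354 × 10^-18 / 1.957 × 10^9 = 1.983 × 10^-26

1.983 × 10^-26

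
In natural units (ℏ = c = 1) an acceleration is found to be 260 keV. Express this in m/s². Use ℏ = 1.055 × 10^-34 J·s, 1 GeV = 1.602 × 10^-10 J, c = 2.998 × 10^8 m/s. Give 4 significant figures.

1.184 × 10^29 m/s²

Acceleration is [L]/[T]² = c·[E]/ℏ.
1 GeV → c/ℏ × (1 GeV in J) = 4.552 × 10^32 m/s².
Convert the energy scale: 260 keV = 2.60 × 10^-4 GeV.
Result: 2.60 × 10^-4 × 4.552 × 10^32 = 1.184 × 10^29 m/s².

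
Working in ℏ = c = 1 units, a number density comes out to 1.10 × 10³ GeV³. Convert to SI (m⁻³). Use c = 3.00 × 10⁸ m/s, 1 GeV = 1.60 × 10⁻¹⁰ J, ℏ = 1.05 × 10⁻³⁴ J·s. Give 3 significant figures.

Number density is [L]⁻³ = [E]³/(ℏc)³.
1 GeV³ → 1/(ℏc)³ × (1 GeV in J)³ = 1.31 × 10⁴⁷ m⁻³.
Result: 1.10 × 10³ × 1.31 × 10⁴⁷ = 1.44 × 10⁵⁰ m⁻³.

1.44 × 10⁵⁰ m⁻³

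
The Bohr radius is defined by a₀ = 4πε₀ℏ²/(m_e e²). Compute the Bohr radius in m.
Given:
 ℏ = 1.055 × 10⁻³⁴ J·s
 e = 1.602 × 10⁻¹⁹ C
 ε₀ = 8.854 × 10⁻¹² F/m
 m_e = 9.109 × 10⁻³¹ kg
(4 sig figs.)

a₀ = 4πε₀ℏ²/(m_e e²)
  = 1.238 × 10⁻⁷⁸ / 2.338 × 10⁻⁶⁸
  = 5.297 × 10⁻¹¹ m

5.297 × 10⁻¹¹ m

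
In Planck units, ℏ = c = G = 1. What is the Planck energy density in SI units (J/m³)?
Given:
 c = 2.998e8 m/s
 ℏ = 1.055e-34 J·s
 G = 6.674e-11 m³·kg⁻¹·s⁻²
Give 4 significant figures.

Dimensional analysis gives u_P = c⁷/(ℏG²).
  = 2.177e59 / 4.699e-55
  = 4.632e113 J/m³

4.632e113 J/m³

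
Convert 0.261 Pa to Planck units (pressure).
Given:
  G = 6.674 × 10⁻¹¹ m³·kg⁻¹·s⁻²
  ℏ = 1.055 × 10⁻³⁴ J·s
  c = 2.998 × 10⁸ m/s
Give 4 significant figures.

5.634 × 10⁻¹¹⁵

Planck pressure: p_P = c⁷/(ℏG²) = 4.632 × 10¹¹³ Pa.
0.261 / 4.632 × 10¹¹³ = 5.634 × 10⁻¹¹⁵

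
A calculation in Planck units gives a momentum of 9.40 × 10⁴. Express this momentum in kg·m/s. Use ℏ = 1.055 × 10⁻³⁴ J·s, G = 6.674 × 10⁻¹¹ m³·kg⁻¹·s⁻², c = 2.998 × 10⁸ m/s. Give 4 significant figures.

One Planck momentum: p_P = √(ℏc³/G) = 6.527 kg·m/s.
9.40 × 10⁴ × 6.527 kg·m/s = 6.135 × 10⁵ kg·m/s

6.135 × 10⁵ kg·m/s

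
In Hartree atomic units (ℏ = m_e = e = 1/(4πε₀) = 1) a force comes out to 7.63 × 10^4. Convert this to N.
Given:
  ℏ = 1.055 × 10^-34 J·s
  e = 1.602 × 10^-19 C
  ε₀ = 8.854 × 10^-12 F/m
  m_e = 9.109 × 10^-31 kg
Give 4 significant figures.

One atomic unit of force: F_au = E_h/a₀ = m_e²e⁶/((4πε₀)³ℏ⁴) = 8.220 × 10^-8 N.
7.63 × 10^4 × 8.220 × 10^-8 N = 6.272 × 10^-3 N

6.272 × 10^-3 N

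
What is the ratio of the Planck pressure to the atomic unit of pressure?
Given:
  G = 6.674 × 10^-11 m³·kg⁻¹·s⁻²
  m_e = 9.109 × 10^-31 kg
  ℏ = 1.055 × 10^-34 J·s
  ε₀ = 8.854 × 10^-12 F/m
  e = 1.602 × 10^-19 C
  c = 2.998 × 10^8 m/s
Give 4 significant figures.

1.581 × 10^100

Planck pressure: p_P = c⁷/(ℏG²) = 4.632 × 10^113 Pa
atomic unit of pressure: P_au = E_h/a₀³ = m_e⁴e¹⁰/((4πε₀)⁵ℏ⁸) = 2.929 × 10^13 Pa
ratio = 4.632 × 10^113 / 2.929 × 10^13 = 1.581 × 10^100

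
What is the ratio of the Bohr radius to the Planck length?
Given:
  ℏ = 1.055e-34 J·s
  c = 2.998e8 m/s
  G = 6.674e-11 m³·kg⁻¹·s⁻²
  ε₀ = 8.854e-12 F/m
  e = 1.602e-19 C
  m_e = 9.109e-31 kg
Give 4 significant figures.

Bohr radius: a₀ = 4πε₀ℏ²/(m_e e²) = 5.297e-11 m
Planck length: ℓ_P = √(ℏG/c³) = 1.616e-35 m
ratio = 5.297e-11 / 1.616e-35 = 3.277e24

3.277e24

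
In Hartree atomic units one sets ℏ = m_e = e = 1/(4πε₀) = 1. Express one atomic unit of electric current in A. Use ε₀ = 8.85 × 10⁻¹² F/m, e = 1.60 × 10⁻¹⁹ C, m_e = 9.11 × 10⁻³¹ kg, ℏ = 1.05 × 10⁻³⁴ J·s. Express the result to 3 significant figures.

I_au = e E_h/ℏ = m_e e⁵/((4πε₀)²ℏ³)
E_h = 4.38 × 10⁻¹⁸ J
e·E_h/ℏ = 6.67 × 10⁻³ A

6.67 × 10⁻³ A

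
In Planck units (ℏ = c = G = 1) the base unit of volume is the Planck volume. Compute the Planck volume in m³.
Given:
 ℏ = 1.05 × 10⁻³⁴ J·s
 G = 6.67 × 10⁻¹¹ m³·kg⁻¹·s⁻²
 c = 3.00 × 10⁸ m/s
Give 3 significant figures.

V_P = (ℏG/c³)^(3/2)
  = √(1.75 × 10⁻²⁰⁹)
  = 4.18 × 10⁻¹⁰⁵ m³

4.18 × 10⁻¹⁰⁵ m³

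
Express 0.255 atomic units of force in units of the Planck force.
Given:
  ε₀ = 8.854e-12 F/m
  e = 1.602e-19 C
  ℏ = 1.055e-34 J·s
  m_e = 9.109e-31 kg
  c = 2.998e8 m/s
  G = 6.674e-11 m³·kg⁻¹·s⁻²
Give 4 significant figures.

atomic unit of force: F_au = E_h/a₀ = m_e²e⁶/((4πε₀)³ℏ⁴) = 8.220e-8 N
Planck force: F_P = c⁴/G = 1.210e44 N
0.255 × 8.220e-8 / 1.210e44 = 1.732e-52

1.732e-52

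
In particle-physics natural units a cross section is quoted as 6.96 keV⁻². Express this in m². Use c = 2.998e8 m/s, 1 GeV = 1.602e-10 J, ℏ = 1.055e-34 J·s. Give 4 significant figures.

Area is [L]² = [E]⁻²·(ℏc)²; restore (ℏc)².
1 GeV⁻² → (ℏc)² × (1 GeV in J)⁻² = 3.898e-32 m².
Convert the energy scale: 6.96 keV⁻² = 6.96e12 GeV⁻².
Result: 6.96e12 × 3.898e-32 = 2.713e-19 m².

2.713e-19 m²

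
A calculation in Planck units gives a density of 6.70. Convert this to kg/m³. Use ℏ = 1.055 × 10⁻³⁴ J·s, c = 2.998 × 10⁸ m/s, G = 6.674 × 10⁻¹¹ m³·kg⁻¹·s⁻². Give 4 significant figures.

3.453 × 10⁹⁷ kg/m³

One Planck density: ρ_P = c⁵/(ℏG²) = 5.154 × 10⁹⁶ kg/m³.
6.70 × 5.154 × 10⁹⁶ kg/m³ = 3.453 × 10⁹⁷ kg/m³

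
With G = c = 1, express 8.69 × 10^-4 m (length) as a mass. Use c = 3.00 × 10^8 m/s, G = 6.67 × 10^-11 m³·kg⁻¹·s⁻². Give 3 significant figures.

1.17 × 10^24 kg

Length → mass via c²/G.
8.69 × 10^-4 m × (c²/G) = 1.17 × 10^24 kg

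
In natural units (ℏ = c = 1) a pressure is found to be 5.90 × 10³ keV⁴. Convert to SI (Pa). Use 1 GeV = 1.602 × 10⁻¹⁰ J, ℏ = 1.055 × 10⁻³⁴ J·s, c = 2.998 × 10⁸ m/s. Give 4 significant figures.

1.228 × 10¹⁷ Pa

Pressure is [E]/[L]³ = [E]⁴/(ℏc)³.
1 GeV⁴ → 1/(ℏc)³ × (1 GeV in J)⁴ = 2.082 × 10³⁷ Pa.
Convert the energy scale: 5.90 × 10³ keV⁴ = 5.90 × 10⁻²¹ GeV⁴.
Result: 5.90 × 10⁻²¹ × 2.082 × 10³⁷ = 1.228 × 10¹⁷ Pa.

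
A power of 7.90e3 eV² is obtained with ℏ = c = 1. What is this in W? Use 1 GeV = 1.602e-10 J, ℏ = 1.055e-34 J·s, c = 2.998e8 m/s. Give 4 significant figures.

Power is [E]/[T] = [E]²/ℏ.
1 GeV² → 1/ℏ × (1 GeV in J)² = 2.433e14 W.
Convert the energy scale: 7.90e3 eV² = 7.90e-15 GeV².
Result: 7.90e-15 × 2.433e14 = 1.922 W.

1.922 W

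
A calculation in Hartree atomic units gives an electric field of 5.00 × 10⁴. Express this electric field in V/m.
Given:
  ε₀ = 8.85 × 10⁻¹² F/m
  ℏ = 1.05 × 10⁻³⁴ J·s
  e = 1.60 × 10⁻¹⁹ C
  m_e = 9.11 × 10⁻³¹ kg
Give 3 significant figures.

2.60 × 10¹⁶ V/m

One atomic unit of electric field: E_au = E_h/(e a₀) = m_e²e⁵/((4πε₀)³ℏ⁴) = 5.20 × 10¹¹ V/m.
5.00 × 10⁴ × 5.20 × 10¹¹ V/m = 2.60 × 10¹⁶ V/m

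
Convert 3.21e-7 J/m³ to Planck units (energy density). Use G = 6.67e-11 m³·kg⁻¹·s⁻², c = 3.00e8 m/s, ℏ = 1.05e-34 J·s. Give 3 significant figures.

6.86e-121

Planck energy density: u_P = c⁷/(ℏG²) = 4.68e113 J/m³.
3.21e-7 / 4.68e113 = 6.86e-121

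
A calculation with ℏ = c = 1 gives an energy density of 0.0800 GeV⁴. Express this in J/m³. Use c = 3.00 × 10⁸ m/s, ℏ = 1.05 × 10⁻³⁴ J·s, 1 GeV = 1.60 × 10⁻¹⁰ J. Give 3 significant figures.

[E]/[L]³ = [E]⁴/(ℏc)³; restore (ℏc)⁻³.
1 GeV⁴ → 1/(ℏc)³ × (1 GeV in J)⁴ = 2.10 × 10³⁷ J/m³.
Result: 0.0800 × 2.10 × 10³⁷ = 1.68 × 10³⁶ J/m³.

1.68 × 10³⁶ J/m³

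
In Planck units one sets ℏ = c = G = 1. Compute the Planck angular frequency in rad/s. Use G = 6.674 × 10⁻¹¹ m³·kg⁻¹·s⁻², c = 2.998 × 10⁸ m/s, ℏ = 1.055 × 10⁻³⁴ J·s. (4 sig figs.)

1.855 × 10⁴³ rad/s

ω_P = √(c⁵/(ℏG))
  = √(3.440 × 10⁸⁶)
  = 1.855 × 10⁴³ rad/s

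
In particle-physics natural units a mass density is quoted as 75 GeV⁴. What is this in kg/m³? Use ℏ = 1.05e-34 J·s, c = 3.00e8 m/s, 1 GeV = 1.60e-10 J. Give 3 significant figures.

Mass density is [E]/(c²[L]³) = [E]⁴/(ℏ³c⁵).
1 GeV⁴ → 1/(ℏ³c⁵) × (1 GeV in J)⁴ = 2.33e20 kg/m³.
Result: 75 × 2.33e20 = 1.75e22 kg/m³.

1.75e22 kg/m³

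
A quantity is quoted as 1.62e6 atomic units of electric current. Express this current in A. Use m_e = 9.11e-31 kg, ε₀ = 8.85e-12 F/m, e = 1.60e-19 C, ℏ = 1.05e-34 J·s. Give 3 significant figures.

One atomic unit of electric current: I_au = e E_h/ℏ = m_e e⁵/((4πε₀)²ℏ³) = 6.67e-3 A.
1.62e6 × 6.67e-3 A = 1.08e4 A

1.08e4 A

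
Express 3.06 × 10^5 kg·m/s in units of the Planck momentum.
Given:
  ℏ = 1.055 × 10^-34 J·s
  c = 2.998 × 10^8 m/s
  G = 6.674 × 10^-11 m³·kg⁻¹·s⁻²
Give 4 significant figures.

Planck momentum: p_P = √(ℏc³/G) = 6.527 kg·m/s.
3.06 × 10^5 / 6.527 = 4.689 × 10^4

4.689 × 10^4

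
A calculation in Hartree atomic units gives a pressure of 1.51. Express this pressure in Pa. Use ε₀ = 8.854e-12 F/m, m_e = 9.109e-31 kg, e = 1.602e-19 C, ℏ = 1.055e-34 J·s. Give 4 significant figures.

One atomic unit of pressure: P_au = E_h/a₀³ = m_e⁴e¹⁰/((4πε₀)⁵ℏ⁸) = 2.929e13 Pa.
1.51 × 2.929e13 Pa = 4.423e13 Pa

4.423e13 Pa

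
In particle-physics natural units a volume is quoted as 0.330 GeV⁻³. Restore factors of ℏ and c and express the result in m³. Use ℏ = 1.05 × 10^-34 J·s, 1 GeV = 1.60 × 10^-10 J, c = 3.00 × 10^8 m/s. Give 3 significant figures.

2.52 × 10^-48 m³

Volume is [L]³ = [E]⁻³·(ℏc)³.
1 GeV⁻³ → (ℏc)³ × (1 GeV in J)⁻³ = 7.63 × 10^-48 m³.
Result: 0.330 × 7.63 × 10^-48 = 2.52 × 10^-48 m³.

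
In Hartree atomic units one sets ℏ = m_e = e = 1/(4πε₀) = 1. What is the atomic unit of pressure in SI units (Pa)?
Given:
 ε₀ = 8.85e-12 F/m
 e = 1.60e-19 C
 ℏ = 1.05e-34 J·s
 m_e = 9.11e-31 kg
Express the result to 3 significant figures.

3.01e13 Pa

P_au = E_h/a₀³ = m_e⁴e¹⁰/((4πε₀)⁵ℏ⁸)
E_h = 4.38e-18 J
a₀ = 5.26e-11 m
E_h/a₀³ = 3.01e13 Pa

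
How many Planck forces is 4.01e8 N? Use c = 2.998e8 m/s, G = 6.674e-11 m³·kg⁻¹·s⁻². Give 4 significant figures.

Planck force: F_P = c⁴/G = 1.210e44 N.
4.01e8 / 1.210e44 = 3.313e-36

3.313e-36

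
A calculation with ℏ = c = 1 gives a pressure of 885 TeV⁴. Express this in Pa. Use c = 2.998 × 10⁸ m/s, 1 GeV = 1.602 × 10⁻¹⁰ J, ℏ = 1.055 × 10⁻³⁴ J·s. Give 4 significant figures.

Pressure is [E]/[L]³ = [E]⁴/(ℏc)³.
1 GeV⁴ → 1/(ℏc)³ × (1 GeV in J)⁴ = 2.082 × 10³⁷ Pa.
Convert the energy scale: 885 TeV⁴ = 8.85 × 10¹⁴ GeV⁴.
Result: 8.85 × 10¹⁴ × 2.082 × 10³⁷ = 1.842 × 10⁵² Pa.

1.842 × 10⁵² Pa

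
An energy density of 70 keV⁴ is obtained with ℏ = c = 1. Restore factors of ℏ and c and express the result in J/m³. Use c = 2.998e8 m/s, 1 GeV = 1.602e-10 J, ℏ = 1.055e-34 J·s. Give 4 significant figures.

1.457e15 J/m³

[E]/[L]³ = [E]⁴/(ℏc)³; restore (ℏc)⁻³.
1 GeV⁴ → 1/(ℏc)³ × (1 GeV in J)⁴ = 2.082e37 J/m³.
Convert the energy scale: 70 keV⁴ = 7.00e-23 GeV⁴.
Result: 7.00e-23 × 2.082e37 = 1.457e15 J/m³.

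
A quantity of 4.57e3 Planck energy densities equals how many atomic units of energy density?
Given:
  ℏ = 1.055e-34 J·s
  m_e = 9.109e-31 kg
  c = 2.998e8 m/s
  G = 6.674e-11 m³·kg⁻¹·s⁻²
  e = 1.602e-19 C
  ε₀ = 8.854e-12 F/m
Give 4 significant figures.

Planck energy density: u_P = c⁷/(ℏG²) = 4.632e113 J/m³
atomic unit of energy density: u_au = E_h/a₀³ = m_e⁴e¹⁰/((4πε₀)⁵ℏ⁸) = 2.929e13 J/m³
4.57e3 × 4.632e113 / 2.929e13 = 7.227e103

7.227e103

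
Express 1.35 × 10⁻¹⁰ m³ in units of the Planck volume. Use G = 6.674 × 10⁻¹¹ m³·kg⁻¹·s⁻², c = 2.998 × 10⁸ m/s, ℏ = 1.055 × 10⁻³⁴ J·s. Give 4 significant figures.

3.196 × 10⁹⁴

Planck volume: V_P = (ℏG/c³)^(3/2) = 4.224 × 10⁻¹⁰⁵ m³.
1.35 × 10⁻¹⁰ / 4.224 × 10⁻¹⁰⁵ = 3.196 × 10⁹⁴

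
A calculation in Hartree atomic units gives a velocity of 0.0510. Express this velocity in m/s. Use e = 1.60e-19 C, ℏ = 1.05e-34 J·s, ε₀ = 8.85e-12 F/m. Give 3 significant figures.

One atomic unit of velocity: v_au = e²/(4πε₀ℏ) = 2.19e6 m/s.
0.0510 × 2.19e6 m/s = 1.12e5 m/s

1.12e5 m/s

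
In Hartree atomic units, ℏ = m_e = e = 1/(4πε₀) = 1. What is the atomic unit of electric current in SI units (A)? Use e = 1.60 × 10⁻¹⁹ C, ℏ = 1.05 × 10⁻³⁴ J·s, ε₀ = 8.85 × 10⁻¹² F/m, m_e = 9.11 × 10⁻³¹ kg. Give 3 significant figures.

6.67 × 10⁻³ A

The unique combination of the constants set to 1 with dimensions of current is I_au = e E_h/ℏ = m_e e⁵/((4πε₀)²ℏ³).
E_h = 4.38 × 10⁻¹⁸ J
e·E_h/ℏ = 6.67 × 10⁻³ A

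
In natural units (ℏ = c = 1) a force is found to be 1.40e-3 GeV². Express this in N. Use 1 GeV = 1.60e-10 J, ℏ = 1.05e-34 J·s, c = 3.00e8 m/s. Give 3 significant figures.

1.14e3 N

Force is [E]/[L] = [E]²/(ℏc); restore (ℏc)⁻¹.
1 GeV² → 1/(ℏc) × (1 GeV in J)² = 8.13e5 N.
Result: 1.40e-3 × 8.13e5 = 1.14e3 N.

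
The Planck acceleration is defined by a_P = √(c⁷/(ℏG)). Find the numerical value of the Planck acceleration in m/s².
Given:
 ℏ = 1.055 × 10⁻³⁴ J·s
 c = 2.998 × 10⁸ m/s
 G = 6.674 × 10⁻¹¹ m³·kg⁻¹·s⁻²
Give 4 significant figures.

5.560 × 10⁵¹ m/s²

a_P = √(c⁷/(ℏG))
  = √(3.092 × 10¹⁰³)
  = 5.560 × 10⁵¹ m/s²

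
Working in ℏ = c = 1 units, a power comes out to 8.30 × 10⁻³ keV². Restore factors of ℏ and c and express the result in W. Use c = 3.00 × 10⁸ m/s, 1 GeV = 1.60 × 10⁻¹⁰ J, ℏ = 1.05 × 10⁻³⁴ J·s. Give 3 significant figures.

Power is [E]/[T] = [E]²/ℏ.
1 GeV² → 1/ℏ × (1 GeV in J)² = 2.44 × 10¹⁴ W.
Convert the energy scale: 8.30 × 10⁻³ keV² = 8.30 × 10⁻¹⁵ GeV².
Result: 8.30 × 10⁻¹⁵ × 2.44 × 10¹⁴ = 2.02 W.

2.02 W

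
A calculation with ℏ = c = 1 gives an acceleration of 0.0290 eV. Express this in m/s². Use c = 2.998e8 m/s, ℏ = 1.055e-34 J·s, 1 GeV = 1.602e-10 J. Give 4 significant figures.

Acceleration is [L]/[T]² = c·[E]/ℏ.
1 GeV → c/ℏ × (1 GeV in J) = 4.552e32 m/s².
Convert the energy scale: 0.0290 eV = 2.90e-11 GeV.
Result: 2.90e-11 × 4.552e32 = 1.320e22 m/s².

1.320e22 m/s²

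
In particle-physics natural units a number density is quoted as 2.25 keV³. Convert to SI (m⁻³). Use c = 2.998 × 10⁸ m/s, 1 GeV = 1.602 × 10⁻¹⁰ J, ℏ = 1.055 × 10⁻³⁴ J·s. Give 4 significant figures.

Number density is [L]⁻³ = [E]³/(ℏc)³.
1 GeV³ → 1/(ℏc)³ × (1 GeV in J)³ = 1.299 × 10⁴⁷ m⁻³.
Convert the energy scale: 2.25 keV³ = 2.25 × 10⁻¹⁸ GeV³.
Result: 2.25 × 10⁻¹⁸ × 1.299 × 10⁴⁷ = 2.924 × 10²⁹ m⁻³.

2.924 × 10²⁹ m⁻³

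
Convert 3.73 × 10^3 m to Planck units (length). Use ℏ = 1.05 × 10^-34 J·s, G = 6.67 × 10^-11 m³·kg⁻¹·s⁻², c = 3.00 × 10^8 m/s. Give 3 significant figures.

2.32 × 10^38

Planck length: ℓ_P = √(ℏG/c³) = 1.61 × 10^-35 m.
3.73 × 10^3 / 1.61 × 10^-35 = 2.32 × 10^38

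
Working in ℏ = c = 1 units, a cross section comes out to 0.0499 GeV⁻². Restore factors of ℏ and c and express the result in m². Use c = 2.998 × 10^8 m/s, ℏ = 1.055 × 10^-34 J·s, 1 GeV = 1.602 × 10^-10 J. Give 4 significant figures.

1.945 × 10^-33 m²

Area is [L]² = [E]⁻²·(ℏc)²; restore (ℏc)².
1 GeV⁻² → (ℏc)² × (1 GeV in J)⁻² = 3.898 × 10^-32 m².
Result: 0.0499 × 3.898 × 10^-32 = 1.945 × 10^-33 m².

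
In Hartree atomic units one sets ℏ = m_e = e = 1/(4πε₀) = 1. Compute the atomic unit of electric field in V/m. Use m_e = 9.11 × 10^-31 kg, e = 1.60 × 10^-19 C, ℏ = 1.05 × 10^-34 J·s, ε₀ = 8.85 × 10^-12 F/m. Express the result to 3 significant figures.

5.20 × 10^11 V/m

E_au = E_h/(e a₀) = m_e²e⁵/((4πε₀)³ℏ⁴)
E_h = 4.38 × 10^-18 J
a₀ = 5.26 × 10^-11 m
E_h/(e·a₀) = 5.20 × 10^11 V/m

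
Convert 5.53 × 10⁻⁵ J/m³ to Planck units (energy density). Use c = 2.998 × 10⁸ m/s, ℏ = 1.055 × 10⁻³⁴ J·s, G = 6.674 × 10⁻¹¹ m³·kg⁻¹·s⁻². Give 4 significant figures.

1.194 × 10⁻¹¹⁸

Planck energy density: u_P = c⁷/(ℏG²) = 4.632 × 10¹¹³ J/m³.
5.53 × 10⁻⁵ / 4.632 × 10¹¹³ = 1.194 × 10⁻¹¹⁸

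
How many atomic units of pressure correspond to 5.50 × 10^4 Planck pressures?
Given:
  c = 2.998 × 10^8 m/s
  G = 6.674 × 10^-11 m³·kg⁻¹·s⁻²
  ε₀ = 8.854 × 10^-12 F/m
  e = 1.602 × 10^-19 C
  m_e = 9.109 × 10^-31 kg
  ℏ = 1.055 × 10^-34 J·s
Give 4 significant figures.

Planck pressure: p_P = c⁷/(ℏG²) = 4.632 × 10^113 Pa
atomic unit of pressure: P_au = E_h/a₀³ = m_e⁴e¹⁰/((4πε₀)⁵ℏ⁸) = 2.929 × 10^13 Pa
5.50 × 10^4 × 4.632 × 10^113 / 2.929 × 10^13 = 8.698 × 10^104

8.698 × 10^104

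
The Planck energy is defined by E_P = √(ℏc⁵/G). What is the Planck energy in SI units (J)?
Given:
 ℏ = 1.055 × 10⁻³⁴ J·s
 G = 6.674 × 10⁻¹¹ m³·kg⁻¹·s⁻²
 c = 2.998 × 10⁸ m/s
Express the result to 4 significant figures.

1.957 × 10⁹ J

E_P = √(ℏc⁵/G)
  = √(3.828 × 10¹⁸)
  = 1.957 × 10⁹ J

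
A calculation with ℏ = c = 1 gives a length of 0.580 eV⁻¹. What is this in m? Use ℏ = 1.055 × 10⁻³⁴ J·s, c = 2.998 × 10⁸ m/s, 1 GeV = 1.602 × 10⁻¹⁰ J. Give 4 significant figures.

A length is [E]⁻¹ in ℏ=c=1; restore one factor of ℏc.
1 GeV⁻¹ → ℏc × (1 GeV in J)⁻¹ = 1.974 × 10⁻¹⁶ m.
Convert the energy scale: 0.580 eV⁻¹ = 5.80 × 10⁸ GeV⁻¹.
Result: 5.80 × 10⁸ × 1.974 × 10⁻¹⁶ = 1.145 × 10⁻⁷ m.

1.145 × 10⁻⁷ m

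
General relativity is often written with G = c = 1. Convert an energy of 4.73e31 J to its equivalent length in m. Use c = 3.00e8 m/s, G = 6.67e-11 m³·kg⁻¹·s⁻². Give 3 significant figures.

Energy → length via G/c⁴.
4.73e31 J × (G/c⁴) = 3.89e-13 m

3.89e-13 m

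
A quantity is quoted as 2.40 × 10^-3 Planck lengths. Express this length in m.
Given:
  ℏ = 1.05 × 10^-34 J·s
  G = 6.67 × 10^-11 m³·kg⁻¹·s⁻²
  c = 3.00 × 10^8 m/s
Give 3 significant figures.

One Planck length: ℓ_P = √(ℏG/c³) = 1.61 × 10^-35 m.
2.40 × 10^-3 × 1.61 × 10^-35 m = 3.87 × 10^-38 m

3.87 × 10^-38 m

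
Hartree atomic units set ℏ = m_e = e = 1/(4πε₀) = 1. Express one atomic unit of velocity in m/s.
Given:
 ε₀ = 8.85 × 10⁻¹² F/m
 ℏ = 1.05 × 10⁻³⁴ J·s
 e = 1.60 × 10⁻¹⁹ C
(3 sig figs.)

2.19 × 10⁶ m/s

The unique combination of the constants set to 1 with dimensions of velocity is v_au = e²/(4πε₀ℏ).
  = 2.56 × 10⁻³⁸ / 1.17 × 10⁻⁴⁴
  = 2.19 × 10⁶ m/s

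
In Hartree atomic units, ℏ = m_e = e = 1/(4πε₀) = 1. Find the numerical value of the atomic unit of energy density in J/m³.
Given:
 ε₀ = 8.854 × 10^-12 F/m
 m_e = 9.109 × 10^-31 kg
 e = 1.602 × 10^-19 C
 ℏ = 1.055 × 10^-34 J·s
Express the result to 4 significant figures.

2.929 × 10^13 J/m³

From ℏ = m_e = e = 1/(4πε₀) = 1 the energy density scale is u_au = E_h/a₀³ = m_e⁴e¹⁰/((4πε₀)⁵ℏ⁸).
E_h = 4.354 × 10^-18 J
a₀ = 5.297 × 10^-11 m
E_h/a₀³ = 2.929 × 10^13 J/m³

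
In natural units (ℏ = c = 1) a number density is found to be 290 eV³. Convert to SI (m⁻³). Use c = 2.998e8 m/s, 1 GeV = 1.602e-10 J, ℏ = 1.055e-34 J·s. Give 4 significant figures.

3.768e22 m⁻³

Number density is [L]⁻³ = [E]³/(ℏc)³.
1 GeV³ → 1/(ℏc)³ × (1 GeV in J)³ = 1.299e47 m⁻³.
Convert the energy scale: 290 eV³ = 2.90e-25 GeV³.
Result: 2.90e-25 × 1.299e47 = 3.768e22 m⁻³.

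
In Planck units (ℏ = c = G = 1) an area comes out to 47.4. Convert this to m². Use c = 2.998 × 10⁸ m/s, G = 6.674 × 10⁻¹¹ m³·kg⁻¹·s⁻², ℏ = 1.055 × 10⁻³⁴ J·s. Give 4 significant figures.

One Planck area: A_P = ℏG/c³ = 2.613 × 10⁻⁷⁰ m².
47.4 × 2.613 × 10⁻⁷⁰ m² = 1.239 × 10⁻⁶⁸ m²

1.239 × 10⁻⁶⁸ m²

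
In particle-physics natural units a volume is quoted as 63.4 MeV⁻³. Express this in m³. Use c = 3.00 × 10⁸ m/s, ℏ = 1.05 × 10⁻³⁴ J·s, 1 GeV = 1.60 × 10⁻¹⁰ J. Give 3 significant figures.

4.84 × 10⁻³⁷ m³

Volume is [L]³ = [E]⁻³·(ℏc)³.
1 GeV⁻³ → (ℏc)³ × (1 GeV in J)⁻³ = 7.63 × 10⁻⁴⁸ m³.
Convert the energy scale: 63.4 MeV⁻³ = 6.34 × 10¹⁰ GeV⁻³.
Result: 6.34 × 10¹⁰ × 7.63 × 10⁻⁴⁸ = 4.84 × 10⁻³⁷ m³.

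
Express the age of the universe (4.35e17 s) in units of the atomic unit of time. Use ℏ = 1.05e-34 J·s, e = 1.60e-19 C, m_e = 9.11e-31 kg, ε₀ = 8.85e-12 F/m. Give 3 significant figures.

atomic unit of time: τ_au = (4πε₀)²ℏ³/(m_e e⁴) = 2.40e-17 s.
4.35e17 / 2.40e-17 = 1.81e34

1.81e34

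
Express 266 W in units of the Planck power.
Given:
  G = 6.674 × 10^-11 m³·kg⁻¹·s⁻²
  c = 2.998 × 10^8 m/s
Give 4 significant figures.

7.330 × 10^-51

Planck power: P_P = c⁵/G = 3.629 × 10^52 W.
266 / 3.629 × 10^52 = 7.330 × 10^-51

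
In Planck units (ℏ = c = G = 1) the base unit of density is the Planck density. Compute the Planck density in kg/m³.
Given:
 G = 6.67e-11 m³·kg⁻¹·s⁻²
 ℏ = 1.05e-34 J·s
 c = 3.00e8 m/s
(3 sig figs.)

5.20e96 kg/m³

ρ_P = c⁵/(ℏG²)
  = 2.43e42 / 4.67e-55
  = 5.20e96 kg/m³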